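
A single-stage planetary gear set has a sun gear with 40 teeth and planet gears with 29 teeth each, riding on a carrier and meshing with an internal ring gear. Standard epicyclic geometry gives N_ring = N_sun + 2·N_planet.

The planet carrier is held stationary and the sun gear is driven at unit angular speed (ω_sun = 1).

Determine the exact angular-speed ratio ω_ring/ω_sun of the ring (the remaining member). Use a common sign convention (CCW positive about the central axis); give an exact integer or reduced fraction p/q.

-20/49

N_ring = 40 + 2·29 = 98
40(ω_s−ω_c) = −98(ω_r−ω_c),  ω_c=0, ω_s=1
ω_r = 0 − (40/98)(1−0) = -20/49
ω_r/ω_s = -20/49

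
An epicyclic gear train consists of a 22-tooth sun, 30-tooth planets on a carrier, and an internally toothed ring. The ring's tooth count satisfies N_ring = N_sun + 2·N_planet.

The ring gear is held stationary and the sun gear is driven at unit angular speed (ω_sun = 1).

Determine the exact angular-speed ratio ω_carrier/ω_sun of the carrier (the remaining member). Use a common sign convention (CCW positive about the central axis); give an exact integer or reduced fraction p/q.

N_ring = 22 + 2·30 = 82
22(ω_s−ω_c) = −82(ω_r−ω_c),  ω_r=0, ω_s=1
22(1−ω_c) = −82(0−ω_c)  ⇒  104ω_c = 22  ⇒  ω_c = 11/52
ω_c/ω_s = 11/52

11/52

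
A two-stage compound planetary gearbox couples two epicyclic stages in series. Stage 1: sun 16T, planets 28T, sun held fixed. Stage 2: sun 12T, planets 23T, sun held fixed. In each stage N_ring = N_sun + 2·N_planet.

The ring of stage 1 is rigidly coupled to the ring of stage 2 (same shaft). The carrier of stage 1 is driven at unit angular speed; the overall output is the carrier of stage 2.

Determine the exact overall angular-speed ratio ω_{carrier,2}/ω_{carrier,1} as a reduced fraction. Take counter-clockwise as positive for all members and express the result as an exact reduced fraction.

319/315

Stage 1: N_ring = 16 + 2·28 = 72
Stage 1: 16(ω_s−ω_c) = −72(ω_r−ω_c),  ω_s=0, ω_c=1
Stage 1: ω_r = 1 − (16/72)(0−1) = 11/9
  ⇒ ω_r¹/ω_c¹ = 11/9
Stage 2: N_ring = 12 + 2·23 = 58
Stage 2: 12(ω_s−ω_c) = −58(ω_r−ω_c),  ω_s=0, ω_r=1
Stage 2: 12(0−ω_c) = −58(1−ω_c)  ⇒  70ω_c = 58  ⇒  ω_c = 29/35
  ⇒ ω_c²/ω_r² = 29/35
Coupling ω_r² = ω_r¹ ⇒ overall = 11/9 × 29/35 = 319/315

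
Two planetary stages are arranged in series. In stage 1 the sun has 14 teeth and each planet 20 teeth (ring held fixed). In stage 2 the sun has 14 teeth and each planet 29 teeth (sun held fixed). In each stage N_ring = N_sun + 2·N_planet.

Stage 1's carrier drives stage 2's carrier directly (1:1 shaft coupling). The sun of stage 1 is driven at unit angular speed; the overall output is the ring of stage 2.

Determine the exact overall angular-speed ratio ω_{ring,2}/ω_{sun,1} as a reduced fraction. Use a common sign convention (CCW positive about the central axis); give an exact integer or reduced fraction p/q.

301/1224

Stage 1: N_ring = 14 + 2·20 = 54
Stage 1: 14(ω_s−ω_c) = −54(ω_r−ω_c),  ω_r=0, ω_s=1
Stage 1: 14(1−ω_c) = −54(0−ω_c)  ⇒  68ω_c = 14  ⇒  ω_c = 7/34
  ⇒ ω_c¹/ω_s¹ = 7/34
Stage 2: N_ring = 14 + 2·29 = 72
Stage 2: 14(ω_s−ω_c) = −72(ω_r−ω_c),  ω_s=0, ω_c=1
Stage 2: ω_r = 1 − (14/72)(0−1) = 43/36
  ⇒ ω_r²/ω_c² = 43/36
Coupling ω_c² = ω_c¹ ⇒ overall = 7/34 × 43/36 = 301/1224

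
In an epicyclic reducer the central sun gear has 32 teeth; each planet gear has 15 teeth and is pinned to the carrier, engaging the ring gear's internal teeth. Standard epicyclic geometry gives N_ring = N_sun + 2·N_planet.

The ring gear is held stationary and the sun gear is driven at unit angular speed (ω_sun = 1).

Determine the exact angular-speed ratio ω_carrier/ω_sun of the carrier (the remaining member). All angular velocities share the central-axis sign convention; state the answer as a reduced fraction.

16/47

N_ring = 32 + 2·15 = 62
32(ω_s−ω_c) = −62(ω_r−ω_c),  ω_r=0, ω_s=1
32(1−ω_c) = −62(0−ω_c)  ⇒  94ω_c = 32  ⇒  ω_c = 16/47
ω_c/ω_s = 16/47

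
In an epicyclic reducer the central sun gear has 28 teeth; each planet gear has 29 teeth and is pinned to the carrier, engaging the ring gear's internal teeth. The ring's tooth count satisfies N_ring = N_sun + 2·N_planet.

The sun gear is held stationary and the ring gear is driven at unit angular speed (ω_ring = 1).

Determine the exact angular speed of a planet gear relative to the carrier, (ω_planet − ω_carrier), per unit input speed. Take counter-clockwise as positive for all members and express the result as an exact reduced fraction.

1204/1653

N_ring = 28 + 2·29 = 86
28(ω_s−ω_c) = −86(ω_r−ω_c),  ω_s=0, ω_r=1
28(0−ω_c) = −86(1−ω_c)  ⇒  114ω_c = 86  ⇒  ω_c = 43/57
sun–planet: 28·(0−43/57) = −29·(ω_p−ω_c)  ⇒  ω_p−ω_c = −(28/29)·(-43/57) = 1204/1653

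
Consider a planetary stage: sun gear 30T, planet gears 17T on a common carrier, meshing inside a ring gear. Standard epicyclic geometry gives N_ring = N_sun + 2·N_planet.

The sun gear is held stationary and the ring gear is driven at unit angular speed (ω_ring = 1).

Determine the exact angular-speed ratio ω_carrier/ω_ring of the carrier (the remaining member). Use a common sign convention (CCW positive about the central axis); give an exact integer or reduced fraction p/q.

N_ring = 30 + 2·17 = 64
30(ω_s−ω_c) = −64(ω_r−ω_c),  ω_s=0, ω_r=1
30(0−ω_c) = −64(1−ω_c)  ⇒  94ω_c = 64  ⇒  ω_c = 32/47
ω_c/ω_r = 32/47

32/47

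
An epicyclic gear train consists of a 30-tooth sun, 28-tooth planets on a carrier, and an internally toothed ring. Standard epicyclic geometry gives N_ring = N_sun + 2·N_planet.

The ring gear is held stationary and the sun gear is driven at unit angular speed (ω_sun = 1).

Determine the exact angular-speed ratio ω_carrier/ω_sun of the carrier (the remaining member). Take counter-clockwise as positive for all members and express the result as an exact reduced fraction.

N_ring = 30 + 2·28 = 86
30(ω_s−ω_c) = −86(ω_r−ω_c),  ω_r=0, ω_s=1
30(1−ω_c) = −86(0−ω_c)  ⇒  116ω_c = 30  ⇒  ω_c = 15/58
ω_c/ω_s = 15/58

15/58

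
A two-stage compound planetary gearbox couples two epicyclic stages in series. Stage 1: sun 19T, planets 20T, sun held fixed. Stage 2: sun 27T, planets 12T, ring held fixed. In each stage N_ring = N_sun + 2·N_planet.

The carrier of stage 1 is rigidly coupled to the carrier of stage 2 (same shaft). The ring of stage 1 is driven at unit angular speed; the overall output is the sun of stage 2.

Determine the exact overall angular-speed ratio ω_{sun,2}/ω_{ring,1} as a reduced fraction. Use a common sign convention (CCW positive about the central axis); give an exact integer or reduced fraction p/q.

59/27

Stage 1: N_ring = 19 + 2·20 = 59
Stage 1: 19(ω_s−ω_c) = −59(ω_r−ω_c),  ω_s=0, ω_r=1
Stage 1: 19(0−ω_c) = −59(1−ω_c)  ⇒  78ω_c = 59  ⇒  ω_c = 59/78
  ⇒ ω_c¹/ω_r¹ = 59/78
Stage 2: N_ring = 27 + 2·12 = 51
Stage 2: 27(ω_s−ω_c) = −51(ω_r−ω_c),  ω_r=0, ω_c=1
Stage 2: ω_s = 1 − (51/27)(0−1) = 26/9
  ⇒ ω_s²/ω_c² = 26/9
Coupling ω_c² = ω_c¹ ⇒ overall = 59/78 × 26/9 = 59/27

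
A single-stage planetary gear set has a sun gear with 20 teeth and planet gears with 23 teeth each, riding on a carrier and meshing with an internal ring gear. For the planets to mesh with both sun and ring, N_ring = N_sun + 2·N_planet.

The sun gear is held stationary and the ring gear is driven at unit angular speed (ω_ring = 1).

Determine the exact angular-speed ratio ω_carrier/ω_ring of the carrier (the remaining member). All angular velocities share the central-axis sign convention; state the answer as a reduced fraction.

33/43

N_ring = 20 + 2·23 = 66
20(ω_s−ω_c) = −66(ω_r−ω_c),  ω_s=0, ω_r=1
20(0−ω_c) = −66(1−ω_c)  ⇒  86ω_c = 66  ⇒  ω_c = 33/43
ω_c/ω_r = 33/43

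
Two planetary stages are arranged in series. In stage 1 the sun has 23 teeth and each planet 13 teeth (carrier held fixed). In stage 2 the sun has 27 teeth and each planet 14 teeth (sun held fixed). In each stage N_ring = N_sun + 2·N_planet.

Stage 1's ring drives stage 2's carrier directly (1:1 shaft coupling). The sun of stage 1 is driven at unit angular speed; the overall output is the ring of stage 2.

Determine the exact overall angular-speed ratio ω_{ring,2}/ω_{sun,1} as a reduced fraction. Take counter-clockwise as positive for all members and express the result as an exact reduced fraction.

Stage 1: N_ring = 23 + 2·13 = 49
Stage 1: 23(ω_s−ω_c) = −49(ω_r−ω_c),  ω_c=0, ω_s=1
Stage 1: ω_r = 0 − (23/49)(1−0) = -23/49
  ⇒ ω_r¹/ω_s¹ = -23/49
Stage 2: N_ring = 27 + 2·14 = 55
Stage 2: 27(ω_s−ω_c) = −55(ω_r−ω_c),  ω_s=0, ω_c=1
Stage 2: ω_r = 1 − (27/55)(0−1) = 82/55
  ⇒ ω_r²/ω_c² = 82/55
Coupling ω_c² = ω_r¹ ⇒ overall = -23/49 × 82/55 = -1886/2695

-1886/2695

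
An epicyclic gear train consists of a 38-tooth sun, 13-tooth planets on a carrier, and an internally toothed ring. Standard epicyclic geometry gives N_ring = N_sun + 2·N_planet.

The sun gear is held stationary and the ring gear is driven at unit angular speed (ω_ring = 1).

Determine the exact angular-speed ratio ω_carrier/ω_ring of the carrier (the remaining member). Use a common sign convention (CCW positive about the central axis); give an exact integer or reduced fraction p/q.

32/51

N_ring = 38 + 2·13 = 64
38(ω_s−ω_c) = −64(ω_r−ω_c),  ω_s=0, ω_r=1
38(0−ω_c) = −64(1−ω_c)  ⇒  102ω_c = 64  ⇒  ω_c = 32/51
ω_c/ω_r = 32/51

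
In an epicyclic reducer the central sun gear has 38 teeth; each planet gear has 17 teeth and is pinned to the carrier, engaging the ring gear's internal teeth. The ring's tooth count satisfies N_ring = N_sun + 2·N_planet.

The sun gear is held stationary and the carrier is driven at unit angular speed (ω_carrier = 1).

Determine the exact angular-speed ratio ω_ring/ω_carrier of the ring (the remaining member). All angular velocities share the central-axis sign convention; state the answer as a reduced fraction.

N_ring = 38 + 2·17 = 72
38(ω_s−ω_c) = −72(ω_r−ω_c),  ω_s=0, ω_c=1
ω_r = 1 − (38/72)(0−1) = 55/36
ω_r/ω_c = 55/36

55/36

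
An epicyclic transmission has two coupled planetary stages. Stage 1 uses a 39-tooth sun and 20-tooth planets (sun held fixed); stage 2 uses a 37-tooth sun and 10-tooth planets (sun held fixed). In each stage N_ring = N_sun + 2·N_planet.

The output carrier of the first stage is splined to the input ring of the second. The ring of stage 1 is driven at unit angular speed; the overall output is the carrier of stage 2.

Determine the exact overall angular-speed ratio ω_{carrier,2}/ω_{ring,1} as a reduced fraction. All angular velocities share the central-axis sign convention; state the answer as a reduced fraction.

4503/11092

Stage 1: N_ring = 39 + 2·20 = 79
Stage 1: 39(ω_s−ω_c) = −79(ω_r−ω_c),  ω_s=0, ω_r=1
Stage 1: 39(0−ω_c) = −79(1−ω_c)  ⇒  118ω_c = 79  ⇒  ω_c = 79/118
  ⇒ ω_c¹/ω_r¹ = 79/118
Stage 2: N_ring = 37 + 2·10 = 57
Stage 2: 37(ω_s−ω_c) = −57(ω_r−ω_c),  ω_s=0, ω_r=1
Stage 2: 37(0−ω_c) = −57(1−ω_c)  ⇒  94ω_c = 57  ⇒  ω_c = 57/94
  ⇒ ω_c²/ω_r² = 57/94
Coupling ω_r² = ω_c¹ ⇒ overall = 79/118 × 57/94 = 4503/11092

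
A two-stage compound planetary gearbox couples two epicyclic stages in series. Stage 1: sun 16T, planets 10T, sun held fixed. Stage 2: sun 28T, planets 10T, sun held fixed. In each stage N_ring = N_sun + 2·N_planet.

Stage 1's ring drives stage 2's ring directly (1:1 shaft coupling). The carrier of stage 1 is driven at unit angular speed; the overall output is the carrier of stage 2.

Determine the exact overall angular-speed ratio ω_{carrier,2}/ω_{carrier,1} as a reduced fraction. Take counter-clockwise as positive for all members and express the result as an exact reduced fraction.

52/57

Stage 1: N_ring = 16 + 2·10 = 36
Stage 1: 16(ω_s−ω_c) = −36(ω_r−ω_c),  ω_s=0, ω_c=1
Stage 1: ω_r = 1 − (16/36)(0−1) = 13/9
  ⇒ ω_r¹/ω_c¹ = 13/9
Stage 2: N_ring = 28 + 2·10 = 48
Stage 2: 28(ω_s−ω_c) = −48(ω_r−ω_c),  ω_s=0, ω_r=1
Stage 2: 28(0−ω_c) = −48(1−ω_c)  ⇒  76ω_c = 48  ⇒  ω_c = 12/19
  ⇒ ω_c²/ω_r² = 12/19
Coupling ω_r² = ω_r¹ ⇒ overall = 13/9 × 12/19 = 52/57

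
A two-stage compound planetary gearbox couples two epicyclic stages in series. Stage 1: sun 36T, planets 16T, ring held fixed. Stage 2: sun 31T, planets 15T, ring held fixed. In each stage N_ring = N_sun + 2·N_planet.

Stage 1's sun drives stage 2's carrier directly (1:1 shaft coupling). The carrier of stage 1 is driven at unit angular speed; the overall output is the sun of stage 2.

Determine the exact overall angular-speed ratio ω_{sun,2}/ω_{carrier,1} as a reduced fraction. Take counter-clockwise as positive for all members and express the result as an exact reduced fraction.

2392/279

Stage 1: N_ring = 36 + 2·16 = 68
Stage 1: 36(ω_s−ω_c) = −68(ω_r−ω_c),  ω_r=0, ω_c=1
Stage 1: ω_s = 1 − (68/36)(0−1) = 26/9
  ⇒ ω_s¹/ω_c¹ = 26/9
Stage 2: N_ring = 31 + 2·15 = 61
Stage 2: 31(ω_s−ω_c) = −61(ω_r−ω_c),  ω_r=0, ω_c=1
Stage 2: ω_s = 1 − (61/31)(0−1) = 92/31
  ⇒ ω_s²/ω_c² = 92/31
Coupling ω_c² = ω_s¹ ⇒ overall = 26/9 × 92/31 = 2392/279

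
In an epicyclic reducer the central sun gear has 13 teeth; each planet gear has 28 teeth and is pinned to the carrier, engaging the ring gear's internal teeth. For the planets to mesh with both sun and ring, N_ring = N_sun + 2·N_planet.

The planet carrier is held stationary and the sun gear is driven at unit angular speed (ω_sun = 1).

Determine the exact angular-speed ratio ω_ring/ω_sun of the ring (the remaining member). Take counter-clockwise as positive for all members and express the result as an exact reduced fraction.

N_ring = 13 + 2·28 = 69
13(ω_s−ω_c) = −69(ω_r−ω_c),  ω_c=0, ω_s=1
ω_r = 0 − (13/69)(1−0) = -13/69
ω_r/ω_s = -13/69

-13/69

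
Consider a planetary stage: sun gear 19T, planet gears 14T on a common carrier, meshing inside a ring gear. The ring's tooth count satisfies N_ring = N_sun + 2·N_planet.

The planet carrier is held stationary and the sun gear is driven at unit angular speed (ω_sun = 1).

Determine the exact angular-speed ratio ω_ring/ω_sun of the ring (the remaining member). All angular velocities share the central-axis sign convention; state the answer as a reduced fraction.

N_ring = 19 + 2·14 = 47
19(ω_s−ω_c) = −47(ω_r−ω_c),  ω_c=0, ω_s=1
ω_r = 0 − (19/47)(1−0) = -19/47
ω_r/ω_s = -19/47

-19/47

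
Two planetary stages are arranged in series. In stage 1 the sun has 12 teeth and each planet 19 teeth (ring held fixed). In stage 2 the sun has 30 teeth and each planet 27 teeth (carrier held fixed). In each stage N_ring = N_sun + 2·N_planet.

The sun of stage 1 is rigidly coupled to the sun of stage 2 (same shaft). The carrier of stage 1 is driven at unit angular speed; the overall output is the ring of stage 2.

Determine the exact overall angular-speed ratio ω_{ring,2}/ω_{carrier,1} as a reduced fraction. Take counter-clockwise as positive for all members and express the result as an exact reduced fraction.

Stage 1: N_ring = 12 + 2·19 = 50
Stage 1: 12(ω_s−ω_c) = −50(ω_r−ω_c),  ω_r=0, ω_c=1
Stage 1: ω_s = 1 − (50/12)(0−1) = 31/6
  ⇒ ω_s¹/ω_c¹ = 31/6
Stage 2: N_ring = 30 + 2·27 = 84
Stage 2: 30(ω_s−ω_c) = −84(ω_r−ω_c),  ω_c=0, ω_s=1
Stage 2: ω_r = 0 − (30/84)(1−0) = -5/14
  ⇒ ω_r²/ω_s² = -5/14
Coupling ω_s² = ω_s¹ ⇒ overall = 31/6 × -5/14 = -155/84

-155/84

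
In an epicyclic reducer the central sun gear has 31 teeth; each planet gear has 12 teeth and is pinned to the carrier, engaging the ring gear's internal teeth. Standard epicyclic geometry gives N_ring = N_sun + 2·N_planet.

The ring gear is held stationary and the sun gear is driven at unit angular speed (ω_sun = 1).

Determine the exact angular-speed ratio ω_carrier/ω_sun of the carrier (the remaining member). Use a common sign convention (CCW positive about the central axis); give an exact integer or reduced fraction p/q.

N_ring = 31 + 2·12 = 55
31(ω_s−ω_c) = −55(ω_r−ω_c),  ω_r=0, ω_s=1
31(1−ω_c) = −55(0−ω_c)  ⇒  86ω_c = 31  ⇒  ω_c = 31/86
ω_c/ω_s = 31/86

31/86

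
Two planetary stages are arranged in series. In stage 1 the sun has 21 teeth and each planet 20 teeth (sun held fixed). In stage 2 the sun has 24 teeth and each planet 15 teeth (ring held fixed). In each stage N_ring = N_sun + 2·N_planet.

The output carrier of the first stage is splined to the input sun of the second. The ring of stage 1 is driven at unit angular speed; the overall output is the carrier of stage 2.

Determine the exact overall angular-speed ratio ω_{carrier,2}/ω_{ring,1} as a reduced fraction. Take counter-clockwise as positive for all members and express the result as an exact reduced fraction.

Stage 1: N_ring = 21 + 2·20 = 61
Stage 1: 21(ω_s−ω_c) = −61(ω_r−ω_c),  ω_s=0, ω_r=1
Stage 1: 21(0−ω_c) = −61(1−ω_c)  ⇒  82ω_c = 61  ⇒  ω_c = 61/82
  ⇒ ω_c¹/ω_r¹ = 61/82
Stage 2: N_ring = 24 + 2·15 = 54
Stage 2: 24(ω_s−ω_c) = −54(ω_r−ω_c),  ω_r=0, ω_s=1
Stage 2: 24(1−ω_c) = −54(0−ω_c)  ⇒  78ω_c = 24  ⇒  ω_c = 4/13
  ⇒ ω_c²/ω_s² = 4/13
Coupling ω_s² = ω_c¹ ⇒ overall = 61/82 × 4/13 = 122/533

122/533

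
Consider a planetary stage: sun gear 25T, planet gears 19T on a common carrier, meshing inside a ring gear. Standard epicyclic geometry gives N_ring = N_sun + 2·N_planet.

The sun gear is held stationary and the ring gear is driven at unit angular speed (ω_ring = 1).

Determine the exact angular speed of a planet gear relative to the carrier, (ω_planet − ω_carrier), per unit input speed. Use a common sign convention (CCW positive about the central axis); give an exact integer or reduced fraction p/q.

N_ring = 25 + 2·19 = 63
25(ω_s−ω_c) = −63(ω_r−ω_c),  ω_s=0, ω_r=1
25(0−ω_c) = −63(1−ω_c)  ⇒  88ω_c = 63  ⇒  ω_c = 63/88
sun–planet: 25·(0−63/88) = −19·(ω_p−ω_c)  ⇒  ω_p−ω_c = −(25/19)·(-63/88) = 1575/1672

1575/1672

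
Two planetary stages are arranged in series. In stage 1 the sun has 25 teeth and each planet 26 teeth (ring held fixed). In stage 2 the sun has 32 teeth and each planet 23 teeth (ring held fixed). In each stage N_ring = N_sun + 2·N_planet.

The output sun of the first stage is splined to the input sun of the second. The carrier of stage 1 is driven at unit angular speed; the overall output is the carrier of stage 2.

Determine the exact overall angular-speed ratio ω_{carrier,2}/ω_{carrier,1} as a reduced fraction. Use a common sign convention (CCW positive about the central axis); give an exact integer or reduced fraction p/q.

1632/1375

Stage 1: N_ring = 25 + 2·26 = 77
Stage 1: 25(ω_s−ω_c) = −77(ω_r−ω_c),  ω_r=0, ω_c=1
Stage 1: ω_s = 1 − (77/25)(0−1) = 102/25
  ⇒ ω_s¹/ω_c¹ = 102/25
Stage 2: N_ring = 32 + 2·23 = 78
Stage 2: 32(ω_s−ω_c) = −78(ω_r−ω_c),  ω_r=0, ω_s=1
Stage 2: 32(1−ω_c) = −78(0−ω_c)  ⇒  110ω_c = 32  ⇒  ω_c = 16/55
  ⇒ ω_c²/ω_s² = 16/55
Coupling ω_s² = ω_s¹ ⇒ overall = 102/25 × 16/55 = 1632/1375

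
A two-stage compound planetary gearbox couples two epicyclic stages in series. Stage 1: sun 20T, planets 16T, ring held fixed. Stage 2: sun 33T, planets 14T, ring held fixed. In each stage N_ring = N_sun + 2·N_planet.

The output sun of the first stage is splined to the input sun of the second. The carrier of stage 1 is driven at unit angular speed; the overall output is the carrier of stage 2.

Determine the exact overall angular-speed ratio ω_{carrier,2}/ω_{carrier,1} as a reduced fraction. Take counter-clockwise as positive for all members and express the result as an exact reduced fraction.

297/235

Stage 1: N_ring = 20 + 2·16 = 52
Stage 1: 20(ω_s−ω_c) = −52(ω_r−ω_c),  ω_r=0, ω_c=1
Stage 1: ω_s = 1 − (52/20)(0−1) = 18/5
  ⇒ ω_s¹/ω_c¹ = 18/5
Stage 2: N_ring = 33 + 2·14 = 61
Stage 2: 33(ω_s−ω_c) = −61(ω_r−ω_c),  ω_r=0, ω_s=1
Stage 2: 33(1−ω_c) = −61(0−ω_c)  ⇒  94ω_c = 33  ⇒  ω_c = 33/94
  ⇒ ω_c²/ω_s² = 33/94
Coupling ω_s² = ω_s¹ ⇒ overall = 18/5 × 33/94 = 297/235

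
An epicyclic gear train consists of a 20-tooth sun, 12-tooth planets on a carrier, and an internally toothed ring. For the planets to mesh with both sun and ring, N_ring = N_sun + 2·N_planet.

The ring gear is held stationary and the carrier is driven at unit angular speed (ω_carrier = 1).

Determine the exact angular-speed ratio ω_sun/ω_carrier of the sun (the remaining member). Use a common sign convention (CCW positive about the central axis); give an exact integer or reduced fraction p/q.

16/5

N_ring = 20 + 2·12 = 44
20(ω_s−ω_c) = −44(ω_r−ω_c),  ω_r=0, ω_c=1
ω_s = 1 − (44/20)(0−1) = 16/5
ω_s/ω_c = 16/5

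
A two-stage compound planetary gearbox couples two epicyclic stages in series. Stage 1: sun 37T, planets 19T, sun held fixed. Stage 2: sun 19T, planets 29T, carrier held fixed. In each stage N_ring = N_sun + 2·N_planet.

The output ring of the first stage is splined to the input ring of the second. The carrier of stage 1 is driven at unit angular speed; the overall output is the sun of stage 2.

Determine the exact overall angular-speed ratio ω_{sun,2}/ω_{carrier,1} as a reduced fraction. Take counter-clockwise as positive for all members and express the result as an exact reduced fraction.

Stage 1: N_ring = 37 + 2·19 = 75
Stage 1: 37(ω_s−ω_c) = −75(ω_r−ω_c),  ω_s=0, ω_c=1
Stage 1: ω_r = 1 − (37/75)(0−1) = 112/75
  ⇒ ω_r¹/ω_c¹ = 112/75
Stage 2: N_ring = 19 + 2·29 = 77
Stage 2: 19(ω_s−ω_c) = −77(ω_r−ω_c),  ω_c=0, ω_r=1
Stage 2: ω_s = 0 − (77/19)(1−0) = -77/19
  ⇒ ω_s²/ω_r² = -77/19
Coupling ω_r² = ω_r¹ ⇒ overall = 112/75 × -77/19 = -8624/1425

-8624/1425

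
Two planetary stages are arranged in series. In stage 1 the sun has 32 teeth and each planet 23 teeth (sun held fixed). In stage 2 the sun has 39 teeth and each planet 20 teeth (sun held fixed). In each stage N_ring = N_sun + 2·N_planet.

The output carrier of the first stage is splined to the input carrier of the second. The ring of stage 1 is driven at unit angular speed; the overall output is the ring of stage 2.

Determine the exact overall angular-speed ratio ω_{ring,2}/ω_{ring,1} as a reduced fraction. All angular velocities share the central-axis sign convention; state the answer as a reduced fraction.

Stage 1: N_ring = 32 + 2·23 = 78
Stage 1: 32(ω_s−ω_c) = −78(ω_r−ω_c),  ω_s=0, ω_r=1
Stage 1: 32(0−ω_c) = −78(1−ω_c)  ⇒  110ω_c = 78  ⇒  ω_c = 39/55
  ⇒ ω_c¹/ω_r¹ = 39/55
Stage 2: N_ring = 39 + 2·20 = 79
Stage 2: 39(ω_s−ω_c) = −79(ω_r−ω_c),  ω_s=0, ω_c=1
Stage 2: ω_r = 1 − (39/79)(0−1) = 118/79
  ⇒ ω_r²/ω_c² = 118/79
Coupling ω_c² = ω_c¹ ⇒ overall = 39/55 × 118/79 = 4602/4345

4602/4345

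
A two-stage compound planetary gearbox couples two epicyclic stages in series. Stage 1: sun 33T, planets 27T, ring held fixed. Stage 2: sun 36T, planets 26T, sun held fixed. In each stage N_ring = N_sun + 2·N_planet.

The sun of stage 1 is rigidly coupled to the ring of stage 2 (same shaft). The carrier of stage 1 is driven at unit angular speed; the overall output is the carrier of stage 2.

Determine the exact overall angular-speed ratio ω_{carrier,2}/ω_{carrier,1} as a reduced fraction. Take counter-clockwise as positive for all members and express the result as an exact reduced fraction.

80/31

Stage 1: N_ring = 33 + 2·27 = 87
Stage 1: 33(ω_s−ω_c) = −87(ω_r−ω_c),  ω_r=0, ω_c=1
Stage 1: ω_s = 1 − (87/33)(0−1) = 40/11
  ⇒ ω_s¹/ω_c¹ = 40/11
Stage 2: N_ring = 36 + 2·26 = 88
Stage 2: 36(ω_s−ω_c) = −88(ω_r−ω_c),  ω_s=0, ω_r=1
Stage 2: 36(0−ω_c) = −88(1−ω_c)  ⇒  124ω_c = 88  ⇒  ω_c = 22/31
  ⇒ ω_c²/ω_r² = 22/31
Coupling ω_r² = ω_s¹ ⇒ overall = 40/11 × 22/31 = 80/31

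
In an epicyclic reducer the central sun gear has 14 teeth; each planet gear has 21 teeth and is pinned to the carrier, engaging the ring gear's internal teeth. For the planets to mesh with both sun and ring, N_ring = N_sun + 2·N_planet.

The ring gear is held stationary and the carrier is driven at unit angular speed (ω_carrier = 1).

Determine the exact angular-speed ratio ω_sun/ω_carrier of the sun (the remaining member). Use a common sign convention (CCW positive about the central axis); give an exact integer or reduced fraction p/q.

N_ring = 14 + 2·21 = 56
14(ω_s−ω_c) = −56(ω_r−ω_c),  ω_r=0, ω_c=1
ω_s = 1 − (56/14)(0−1) = 5
ω_s/ω_c = 5

5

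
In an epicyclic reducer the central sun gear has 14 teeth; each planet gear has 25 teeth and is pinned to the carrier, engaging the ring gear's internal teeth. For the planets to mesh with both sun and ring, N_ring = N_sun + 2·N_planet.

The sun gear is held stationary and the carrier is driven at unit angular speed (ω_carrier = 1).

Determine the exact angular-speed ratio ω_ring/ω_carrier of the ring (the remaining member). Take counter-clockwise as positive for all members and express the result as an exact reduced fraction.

N_ring = 14 + 2·25 = 64
14(ω_s−ω_c) = −64(ω_r−ω_c),  ω_s=0, ω_c=1
ω_r = 1 − (14/64)(0−1) = 39/32
ω_r/ω_c = 39/32

39/32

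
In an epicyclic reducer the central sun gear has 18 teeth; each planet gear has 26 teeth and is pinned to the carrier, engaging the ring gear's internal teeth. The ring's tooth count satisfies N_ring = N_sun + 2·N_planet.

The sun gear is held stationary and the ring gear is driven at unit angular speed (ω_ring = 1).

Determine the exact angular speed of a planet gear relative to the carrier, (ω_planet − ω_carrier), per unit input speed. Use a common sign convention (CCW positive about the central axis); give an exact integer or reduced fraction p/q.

315/572

N_ring = 18 + 2·26 = 70
18(ω_s−ω_c) = −70(ω_r−ω_c),  ω_s=0, ω_r=1
18(0−ω_c) = −70(1−ω_c)  ⇒  88ω_c = 70  ⇒  ω_c = 35/44
sun–planet: 18·(0−35/44) = −26·(ω_p−ω_c)  ⇒  ω_p−ω_c = −(18/26)·(-35/44) = 315/572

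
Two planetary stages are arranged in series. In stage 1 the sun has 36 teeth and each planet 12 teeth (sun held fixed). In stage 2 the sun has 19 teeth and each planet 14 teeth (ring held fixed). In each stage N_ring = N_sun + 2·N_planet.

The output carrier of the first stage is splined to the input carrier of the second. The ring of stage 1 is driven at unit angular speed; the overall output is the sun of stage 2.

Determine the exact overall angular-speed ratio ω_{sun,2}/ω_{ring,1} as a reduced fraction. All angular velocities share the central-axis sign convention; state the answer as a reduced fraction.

Stage 1: N_ring = 36 + 2·12 = 60
Stage 1: 36(ω_s−ω_c) = −60(ω_r−ω_c),  ω_s=0, ω_r=1
Stage 1: 36(0−ω_c) = −60(1−ω_c)  ⇒  96ω_c = 60  ⇒  ω_c = 5/8
  ⇒ ω_c¹/ω_r¹ = 5/8
Stage 2: N_ring = 19 + 2·14 = 47
Stage 2: 19(ω_s−ω_c) = −47(ω_r−ω_c),  ω_r=0, ω_c=1
Stage 2: ω_s = 1 − (47/19)(0−1) = 66/19
  ⇒ ω_s²/ω_c² = 66/19
Coupling ω_c² = ω_c¹ ⇒ overall = 5/8 × 66/19 = 165/76

165/76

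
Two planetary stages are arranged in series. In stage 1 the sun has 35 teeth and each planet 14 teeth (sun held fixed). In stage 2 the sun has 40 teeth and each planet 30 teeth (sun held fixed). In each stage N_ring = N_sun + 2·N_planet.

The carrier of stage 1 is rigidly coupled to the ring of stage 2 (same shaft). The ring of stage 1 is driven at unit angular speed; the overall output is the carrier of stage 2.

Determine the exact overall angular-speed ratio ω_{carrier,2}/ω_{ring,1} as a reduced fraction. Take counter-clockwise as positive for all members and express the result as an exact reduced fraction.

Stage 1: N_ring = 35 + 2·14 = 63
Stage 1: 35(ω_s−ω_c) = −63(ω_r−ω_c),  ω_s=0, ω_r=1
Stage 1: 35(0−ω_c) = −63(1−ω_c)  ⇒  98ω_c = 63  ⇒  ω_c = 9/14
  ⇒ ω_c¹/ω_r¹ = 9/14
Stage 2: N_ring = 40 + 2·30 = 100
Stage 2: 40(ω_s−ω_c) = −100(ω_r−ω_c),  ω_s=0, ω_r=1
Stage 2: 40(0−ω_c) = −100(1−ω_c)  ⇒  140ω_c = 100  ⇒  ω_c = 5/7
  ⇒ ω_c²/ω_r² = 5/7
Coupling ω_r² = ω_c¹ ⇒ overall = 9/14 × 5/7 = 45/98

45/98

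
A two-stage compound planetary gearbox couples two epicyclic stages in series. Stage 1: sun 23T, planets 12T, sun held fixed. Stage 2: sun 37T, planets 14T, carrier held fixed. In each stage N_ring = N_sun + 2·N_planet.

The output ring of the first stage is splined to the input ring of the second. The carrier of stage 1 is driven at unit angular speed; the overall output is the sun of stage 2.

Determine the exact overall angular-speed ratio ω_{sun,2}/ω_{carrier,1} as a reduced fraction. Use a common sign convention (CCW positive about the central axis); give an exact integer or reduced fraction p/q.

-4550/1739

Stage 1: N_ring = 23 + 2·12 = 47
Stage 1: 23(ω_s−ω_c) = −47(ω_r−ω_c),  ω_s=0, ω_c=1
Stage 1: ω_r = 1 − (23/47)(0−1) = 70/47
  ⇒ ω_r¹/ω_c¹ = 70/47
Stage 2: N_ring = 37 + 2·14 = 65
Stage 2: 37(ω_s−ω_c) = −65(ω_r−ω_c),  ω_c=0, ω_r=1
Stage 2: ω_s = 0 − (65/37)(1−0) = -65/37
  ⇒ ω_s²/ω_r² = -65/37
Coupling ω_r² = ω_r¹ ⇒ overall = 70/47 × -65/37 = -4550/1739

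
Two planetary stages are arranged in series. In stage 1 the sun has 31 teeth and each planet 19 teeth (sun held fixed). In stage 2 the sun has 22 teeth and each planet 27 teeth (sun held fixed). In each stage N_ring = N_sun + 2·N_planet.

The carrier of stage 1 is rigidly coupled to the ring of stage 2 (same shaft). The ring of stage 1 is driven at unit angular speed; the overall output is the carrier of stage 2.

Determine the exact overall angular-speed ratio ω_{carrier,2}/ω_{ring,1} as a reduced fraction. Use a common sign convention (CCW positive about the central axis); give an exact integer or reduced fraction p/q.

Stage 1: N_ring = 31 + 2·19 = 69
Stage 1: 31(ω_s−ω_c) = −69(ω_r−ω_c),  ω_s=0, ω_r=1
Stage 1: 31(0−ω_c) = −69(1−ω_c)  ⇒  100ω_c = 69  ⇒  ω_c = 69/100
  ⇒ ω_c¹/ω_r¹ = 69/100
Stage 2: N_ring = 22 + 2·27 = 76
Stage 2: 22(ω_s−ω_c) = −76(ω_r−ω_c),  ω_s=0, ω_r=1
Stage 2: 22(0−ω_c) = −76(1−ω_c)  ⇒  98ω_c = 76  ⇒  ω_c = 38/49
  ⇒ ω_c²/ω_r² = 38/49
Coupling ω_r² = ω_c¹ ⇒ overall = 69/100 × 38/49 = 1311/2450

1311/2450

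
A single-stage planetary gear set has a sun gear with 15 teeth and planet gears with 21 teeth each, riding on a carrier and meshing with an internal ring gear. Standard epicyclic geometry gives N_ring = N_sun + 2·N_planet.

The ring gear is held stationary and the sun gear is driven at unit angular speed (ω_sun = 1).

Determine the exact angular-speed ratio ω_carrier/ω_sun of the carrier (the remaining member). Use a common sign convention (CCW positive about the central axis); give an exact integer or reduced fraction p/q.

5/24

N_ring = 15 + 2·21 = 57
15(ω_s−ω_c) = −57(ω_r−ω_c),  ω_r=0, ω_s=1
15(1−ω_c) = −57(0−ω_c)  ⇒  72ω_c = 15  ⇒  ω_c = 5/24
ω_c/ω_s = 5/24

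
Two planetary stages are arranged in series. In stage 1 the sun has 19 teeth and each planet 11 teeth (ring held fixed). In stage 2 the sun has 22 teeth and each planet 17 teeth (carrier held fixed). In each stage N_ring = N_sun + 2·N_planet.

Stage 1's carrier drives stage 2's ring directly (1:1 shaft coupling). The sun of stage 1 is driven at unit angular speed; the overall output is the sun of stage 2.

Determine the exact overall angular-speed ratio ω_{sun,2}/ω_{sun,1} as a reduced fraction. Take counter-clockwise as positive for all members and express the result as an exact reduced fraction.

Stage 1: N_ring = 19 + 2·11 = 41
Stage 1: 19(ω_s−ω_c) = −41(ω_r−ω_c),  ω_r=0, ω_s=1
Stage 1: 19(1−ω_c) = −41(0−ω_c)  ⇒  60ω_c = 19  ⇒  ω_c = 19/60
  ⇒ ω_c¹/ω_s¹ = 19/60
Stage 2: N_ring = 22 + 2·17 = 56
Stage 2: 22(ω_s−ω_c) = −56(ω_r−ω_c),  ω_c=0, ω_r=1
Stage 2: ω_s = 0 − (56/22)(1−0) = -28/11
  ⇒ ω_s²/ω_r² = -28/11
Coupling ω_r² = ω_c¹ ⇒ overall = 19/60 × -28/11 = -133/165

-133/165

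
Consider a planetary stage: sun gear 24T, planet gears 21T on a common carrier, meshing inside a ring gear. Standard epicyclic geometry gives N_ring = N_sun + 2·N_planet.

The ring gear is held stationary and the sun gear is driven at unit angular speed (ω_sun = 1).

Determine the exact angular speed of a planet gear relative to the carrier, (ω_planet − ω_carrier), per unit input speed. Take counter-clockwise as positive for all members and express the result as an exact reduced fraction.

N_ring = 24 + 2·21 = 66
24(ω_s−ω_c) = −66(ω_r−ω_c),  ω_r=0, ω_s=1
24(1−ω_c) = −66(0−ω_c)  ⇒  90ω_c = 24  ⇒  ω_c = 4/15
sun–planet: 24·(1−4/15) = −21·(ω_p−ω_c)  ⇒  ω_p−ω_c = −(24/21)·(11/15) = -88/105

-88/105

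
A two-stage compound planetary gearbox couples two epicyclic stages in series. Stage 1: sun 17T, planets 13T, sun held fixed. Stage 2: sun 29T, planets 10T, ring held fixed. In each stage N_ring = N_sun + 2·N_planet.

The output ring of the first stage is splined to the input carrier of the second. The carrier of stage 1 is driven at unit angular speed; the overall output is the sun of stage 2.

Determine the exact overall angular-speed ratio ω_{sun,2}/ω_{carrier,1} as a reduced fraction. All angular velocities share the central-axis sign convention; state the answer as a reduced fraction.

4680/1247

Stage 1: N_ring = 17 + 2·13 = 43
Stage 1: 17(ω_s−ω_c) = −43(ω_r−ω_c),  ω_s=0, ω_c=1
Stage 1: ω_r = 1 − (17/43)(0−1) = 60/43
  ⇒ ω_r¹/ω_c¹ = 60/43
Stage 2: N_ring = 29 + 2·10 = 49
Stage 2: 29(ω_s−ω_c) = −49(ω_r−ω_c),  ω_r=0, ω_c=1
Stage 2: ω_s = 1 − (49/29)(0−1) = 78/29
  ⇒ ω_s²/ω_c² = 78/29
Coupling ω_c² = ω_r¹ ⇒ overall = 60/43 × 78/29 = 4680/1247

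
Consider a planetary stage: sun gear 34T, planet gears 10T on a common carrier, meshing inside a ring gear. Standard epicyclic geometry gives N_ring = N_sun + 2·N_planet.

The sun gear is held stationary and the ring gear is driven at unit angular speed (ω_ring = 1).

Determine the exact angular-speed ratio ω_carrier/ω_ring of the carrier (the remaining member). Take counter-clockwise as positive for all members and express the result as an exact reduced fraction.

27/44

N_ring = 34 + 2·10 = 54
34(ω_s−ω_c) = −54(ω_r−ω_c),  ω_s=0, ω_r=1
34(0−ω_c) = −54(1−ω_c)  ⇒  88ω_c = 54  ⇒  ω_c = 27/44
ω_c/ω_r = 27/44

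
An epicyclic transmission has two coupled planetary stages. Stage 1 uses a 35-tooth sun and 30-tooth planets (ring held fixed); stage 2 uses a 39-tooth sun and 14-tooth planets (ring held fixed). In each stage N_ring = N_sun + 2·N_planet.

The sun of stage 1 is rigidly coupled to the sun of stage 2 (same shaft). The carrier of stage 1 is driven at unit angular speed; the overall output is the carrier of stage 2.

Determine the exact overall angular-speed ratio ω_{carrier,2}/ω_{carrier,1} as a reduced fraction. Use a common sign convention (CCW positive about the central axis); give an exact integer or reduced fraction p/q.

Stage 1: N_ring = 35 + 2·30 = 95
Stage 1: 35(ω_s−ω_c) = −95(ω_r−ω_c),  ω_r=0, ω_c=1
Stage 1: ω_s = 1 − (95/35)(0−1) = 26/7
  ⇒ ω_s¹/ω_c¹ = 26/7
Stage 2: N_ring = 39 + 2·14 = 67
Stage 2: 39(ω_s−ω_c) = −67(ω_r−ω_c),  ω_r=0, ω_s=1
Stage 2: 39(1−ω_c) = −67(0−ω_c)  ⇒  106ω_c = 39  ⇒  ω_c = 39/106
  ⇒ ω_c²/ω_s² = 39/106
Coupling ω_s² = ω_s¹ ⇒ overall = 26/7 × 39/106 = 507/371

507/371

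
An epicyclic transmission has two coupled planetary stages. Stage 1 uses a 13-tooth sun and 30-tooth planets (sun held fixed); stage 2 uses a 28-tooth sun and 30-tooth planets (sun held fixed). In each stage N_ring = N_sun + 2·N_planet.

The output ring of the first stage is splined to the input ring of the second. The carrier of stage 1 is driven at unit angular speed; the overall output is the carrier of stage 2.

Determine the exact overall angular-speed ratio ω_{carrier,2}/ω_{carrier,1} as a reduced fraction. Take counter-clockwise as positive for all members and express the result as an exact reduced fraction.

Stage 1: N_ring = 13 + 2·30 = 73
Stage 1: 13(ω_s−ω_c) = −73(ω_r−ω_c),  ω_s=0, ω_c=1
Stage 1: ω_r = 1 − (13/73)(0−1) = 86/73
  ⇒ ω_r¹/ω_c¹ = 86/73
Stage 2: N_ring = 28 + 2·30 = 88
Stage 2: 28(ω_s−ω_c) = −88(ω_r−ω_c),  ω_s=0, ω_r=1
Stage 2: 28(0−ω_c) = −88(1−ω_c)  ⇒  116ω_c = 88  ⇒  ω_c = 22/29
  ⇒ ω_c²/ω_r² = 22/29
Coupling ω_r² = ω_r¹ ⇒ overall = 86/73 × 22/29 = 1892/2117

1892/2117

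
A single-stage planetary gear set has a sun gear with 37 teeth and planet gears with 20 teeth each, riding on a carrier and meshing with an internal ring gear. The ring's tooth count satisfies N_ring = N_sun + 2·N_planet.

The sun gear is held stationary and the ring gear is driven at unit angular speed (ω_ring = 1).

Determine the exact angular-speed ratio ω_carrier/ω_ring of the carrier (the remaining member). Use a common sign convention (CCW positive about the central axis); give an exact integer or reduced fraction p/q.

N_ring = 37 + 2·20 = 77
37(ω_s−ω_c) = −77(ω_r−ω_c),  ω_s=0, ω_r=1
37(0−ω_c) = −77(1−ω_c)  ⇒  114ω_c = 77  ⇒  ω_c = 77/114
ω_c/ω_r = 77/114

77/114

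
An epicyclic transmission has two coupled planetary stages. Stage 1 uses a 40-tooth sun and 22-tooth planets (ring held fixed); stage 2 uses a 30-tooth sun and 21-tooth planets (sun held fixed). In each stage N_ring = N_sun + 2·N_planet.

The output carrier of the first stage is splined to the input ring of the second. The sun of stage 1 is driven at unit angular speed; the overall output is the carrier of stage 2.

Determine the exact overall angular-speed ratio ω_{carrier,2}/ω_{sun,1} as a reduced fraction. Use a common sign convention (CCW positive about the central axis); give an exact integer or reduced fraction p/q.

Stage 1: N_ring = 40 + 2·22 = 84
Stage 1: 40(ω_s−ω_c) = −84(ω_r−ω_c),  ω_r=0, ω_s=1
Stage 1: 40(1−ω_c) = −84(0−ω_c)  ⇒  124ω_c = 40  ⇒  ω_c = 10/31
  ⇒ ω_c¹/ω_s¹ = 10/31
Stage 2: N_ring = 30 + 2·21 = 72
Stage 2: 30(ω_s−ω_c) = −72(ω_r−ω_c),  ω_s=0, ω_r=1
Stage 2: 30(0−ω_c) = −72(1−ω_c)  ⇒  102ω_c = 72  ⇒  ω_c = 12/17
  ⇒ ω_c²/ω_r² = 12/17
Coupling ω_r² = ω_c¹ ⇒ overall = 10/31 × 12/17 = 120/527

120/527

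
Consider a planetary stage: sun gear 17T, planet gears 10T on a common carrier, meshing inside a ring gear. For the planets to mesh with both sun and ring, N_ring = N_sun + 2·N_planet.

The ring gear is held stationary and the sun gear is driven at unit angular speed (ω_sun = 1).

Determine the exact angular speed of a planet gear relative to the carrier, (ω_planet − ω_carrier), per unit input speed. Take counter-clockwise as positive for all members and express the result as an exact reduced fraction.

-629/540

N_ring = 17 + 2·10 = 37
17(ω_s−ω_c) = −37(ω_r−ω_c),  ω_r=0, ω_s=1
17(1−ω_c) = −37(0−ω_c)  ⇒  54ω_c = 17  ⇒  ω_c = 17/54
sun–planet: 17·(1−17/54) = −10·(ω_p−ω_c)  ⇒  ω_p−ω_c = −(17/10)·(37/54) = -629/540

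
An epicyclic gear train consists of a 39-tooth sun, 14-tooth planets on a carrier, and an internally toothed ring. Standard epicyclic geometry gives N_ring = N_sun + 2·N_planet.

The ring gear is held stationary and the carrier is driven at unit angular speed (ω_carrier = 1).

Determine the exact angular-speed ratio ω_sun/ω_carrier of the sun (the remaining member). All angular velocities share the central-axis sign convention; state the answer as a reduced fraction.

106/39

N_ring = 39 + 2·14 = 67
39(ω_s−ω_c) = −67(ω_r−ω_c),  ω_r=0, ω_c=1
ω_s = 1 − (67/39)(0−1) = 106/39
ω_s/ω_c = 106/39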